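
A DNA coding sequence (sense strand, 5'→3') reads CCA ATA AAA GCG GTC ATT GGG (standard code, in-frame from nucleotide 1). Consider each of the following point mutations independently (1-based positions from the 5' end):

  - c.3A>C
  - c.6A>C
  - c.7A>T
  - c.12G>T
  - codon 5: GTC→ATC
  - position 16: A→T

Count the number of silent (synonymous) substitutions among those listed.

3

Codon 1: CCA (Pro) → CCC (Pro) — synonymous.
Codon 2: ATA (Ile) → ATC (Ile) — synonymous.
Codon 3: AAA (Lys) → TAA (Stop) — nonsense.
Codon 4: GCG (Ala) → GCT (Ala) — synonymous.
Codon 5: GTC (Val) → ATC (Ile) — missense.
Codon 6: ATT (Ile) → TTT (Phe) — missense.
Synonymous: 3 of 6.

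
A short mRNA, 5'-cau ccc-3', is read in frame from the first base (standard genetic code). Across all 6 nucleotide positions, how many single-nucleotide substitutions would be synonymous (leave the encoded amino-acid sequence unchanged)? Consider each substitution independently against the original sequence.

Codon 1 (CAU, His): 1 synonymous substitution.
Codon 2 (CCC, Pro): 3 synonymous substitutions.
Total: 1 + 3 = 4.

4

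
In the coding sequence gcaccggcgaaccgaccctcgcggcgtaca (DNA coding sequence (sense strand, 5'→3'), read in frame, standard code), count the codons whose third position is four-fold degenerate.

9

Codon 1 GCA (Ala): third position 4-fold.
Codon 2 CCG (Pro): third position 4-fold.
Codon 3 GCG (Ala): third position 4-fold.
Codon 4 AAC (Asn): third position 2-fold.
Codon 5 CGA (Arg): third position 4-fold.
Codon 6 CCC (Pro): third position 4-fold.
Codon 7 TCG (Ser): third position 4-fold.
Codon 8 CGG (Arg): third position 4-fold.
Codon 9 CGT (Arg): third position 4-fold.
Codon 10 ACA (Thr): third position 4-fold.
Four-fold degenerate third positions: 9.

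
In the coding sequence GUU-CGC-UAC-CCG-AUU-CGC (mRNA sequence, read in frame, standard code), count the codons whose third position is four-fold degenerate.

4

Codon 1 GUU (Val): third position 4-fold.
Codon 2 CGC (Arg): third position 4-fold.
Codon 3 UAC (Tyr): third position 2-fold.
Codon 4 CCG (Pro): third position 4-fold.
Codon 5 AUU (Ile): third position 3-fold.
Codon 6 CGC (Arg): third position 4-fold.
Four-fold degenerate third positions: 4.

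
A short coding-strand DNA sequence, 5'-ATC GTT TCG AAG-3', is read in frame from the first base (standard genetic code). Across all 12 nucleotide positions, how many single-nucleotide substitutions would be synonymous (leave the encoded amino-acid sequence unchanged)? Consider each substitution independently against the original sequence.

9

Codon 1 (ATC, Ile): 2 synonymous substitutions.
Codon 2 (GTT, Val): 3 synonymous substitutions.
Codon 3 (TCG, Ser): 3 synonymous substitutions.
Codon 4 (AAG, Lys): 1 synonymous substitution.
Total: 2 + 3 + 3 + 1 = 9.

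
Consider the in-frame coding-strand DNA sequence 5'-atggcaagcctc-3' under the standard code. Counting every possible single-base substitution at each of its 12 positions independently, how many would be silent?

Codon 1 (ATG, Met): 0 synonymous substitutions.
Codon 2 (GCA, Ala): 3 synonymous substitutions.
Codon 3 (AGC, Ser): 1 synonymous substitution.
Codon 4 (CTC, Leu): 3 synonymous substitutions.
Total: 0 + 3 + 1 + 3 = 7.

7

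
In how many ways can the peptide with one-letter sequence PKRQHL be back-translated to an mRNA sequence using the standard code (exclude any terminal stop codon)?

Pro: 4 codons.
Lys: 2 codons.
Arg: 6 codons.
Gln: 2 codons.
His: 2 codons.
Leu: 6 codons.
4 × 2 × 6 × 2 × 2 × 6 = 1152.

1152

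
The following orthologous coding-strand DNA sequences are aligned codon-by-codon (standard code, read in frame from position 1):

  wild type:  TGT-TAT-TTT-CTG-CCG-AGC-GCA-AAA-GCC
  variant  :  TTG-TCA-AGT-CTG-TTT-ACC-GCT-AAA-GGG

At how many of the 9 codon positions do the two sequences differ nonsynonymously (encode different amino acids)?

Codon 1: TGT Cys / TTG Leu — nonsynonymous.
Codon 2: TAT Tyr / TCA Ser — nonsynonymous.
Codon 3: TTT Phe / AGT Ser — nonsynonymous.
Codon 4: CTG Leu / CTG Leu — identical.
Codon 5: CCG Pro / TTT Phe — nonsynonymous.
Codon 6: AGC Ser / ACC Thr — nonsynonymous.
Codon 7: GCA Ala / GCT Ala — synonymous.
Codon 8: AAA Lys / AAA Lys — identical.
Codon 9: GCC Ala / GGG Gly — nonsynonymous.
Nonsynonymous differences: 6.

6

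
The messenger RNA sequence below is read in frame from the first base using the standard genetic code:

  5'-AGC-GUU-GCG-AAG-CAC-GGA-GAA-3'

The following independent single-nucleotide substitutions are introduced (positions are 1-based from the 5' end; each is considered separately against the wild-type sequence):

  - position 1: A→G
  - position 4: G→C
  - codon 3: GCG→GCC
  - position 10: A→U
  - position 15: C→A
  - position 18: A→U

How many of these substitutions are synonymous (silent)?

2

Codon 1: AGC (Ser) → GGC (Gly) — missense.
Codon 2: GUU (Val) → CUU (Leu) — missense.
Codon 3: GCG (Ala) → GCC (Ala) — synonymous.
Codon 4: AAG (Lys) → UAG (Stop) — nonsense.
Codon 5: CAC (His) → CAA (Gln) — missense.
Codon 6: GGA (Gly) → GGU (Gly) — synonymous.
Synonymous: 2 of 6.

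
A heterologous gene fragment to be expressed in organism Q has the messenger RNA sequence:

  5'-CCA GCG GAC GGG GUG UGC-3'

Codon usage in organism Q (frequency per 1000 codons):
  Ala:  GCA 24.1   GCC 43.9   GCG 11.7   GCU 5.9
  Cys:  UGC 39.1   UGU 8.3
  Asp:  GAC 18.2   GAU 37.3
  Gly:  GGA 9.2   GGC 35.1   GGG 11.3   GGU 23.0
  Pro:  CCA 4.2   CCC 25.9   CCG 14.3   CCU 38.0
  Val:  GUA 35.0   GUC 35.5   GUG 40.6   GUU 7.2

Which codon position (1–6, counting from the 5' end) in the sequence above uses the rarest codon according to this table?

1

Codon 1 CCA (Pro): 4.2 per 1000.
Codon 2 GCG (Ala): 11.7 per 1000.
Codon 3 GAC (Asp): 18.2 per 1000.
Codon 4 GGG (Gly): 11.3 per 1000.
Codon 5 GUG (Val): 40.6 per 1000.
Codon 6 UGC (Cys): 39.1 per 1000.
Lowest frequency is 4.2 at codon 1.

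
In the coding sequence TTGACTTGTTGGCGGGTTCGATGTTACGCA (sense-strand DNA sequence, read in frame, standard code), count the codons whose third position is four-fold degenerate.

Codon 1 TTG (Leu): third position 2-fold.
Codon 2 ACT (Thr): third position 4-fold.
Codon 3 TGT (Cys): third position 2-fold.
Codon 4 TGG (Trp): third position 1-fold.
Codon 5 CGG (Arg): third position 4-fold.
Codon 6 GTT (Val): third position 4-fold.
Codon 7 CGA (Arg): third position 4-fold.
Codon 8 TGT (Cys): third position 2-fold.
Codon 9 TAC (Tyr): third position 2-fold.
Codon 10 GCA (Ala): third position 4-fold.
Four-fold degenerate third positions: 5.

5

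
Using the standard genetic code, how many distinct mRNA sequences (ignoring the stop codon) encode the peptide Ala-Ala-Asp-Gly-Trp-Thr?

Ala: 4 codons.
Ala: 4 codons.
Asp: 2 codons.
Gly: 4 codons.
Trp: 1 codon.
Thr: 4 codons.
4 × 4 × 2 × 4 × 1 × 4 = 512.

512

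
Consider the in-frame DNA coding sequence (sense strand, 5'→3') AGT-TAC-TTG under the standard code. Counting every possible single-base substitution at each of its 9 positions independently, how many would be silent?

4

Codon 1 (AGT, Ser): 1 synonymous substitution.
Codon 2 (TAC, Tyr): 1 synonymous substitution.
Codon 3 (TTG, Leu): 2 synonymous substitutions.
Total: 1 + 1 + 2 = 4.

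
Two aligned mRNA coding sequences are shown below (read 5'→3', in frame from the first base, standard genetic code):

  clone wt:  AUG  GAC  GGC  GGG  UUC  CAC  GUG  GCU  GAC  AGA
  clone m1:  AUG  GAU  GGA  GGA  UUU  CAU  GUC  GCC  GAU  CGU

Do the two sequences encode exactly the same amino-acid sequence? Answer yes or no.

yes

Codon 1: AUG Met / AUG Met — identical.
Codon 2: GAC Asp / GAU Asp — synonymous.
Codon 3: GGC Gly / GGA Gly — synonymous.
Codon 4: GGG Gly / GGA Gly — synonymous.
Codon 5: UUC Phe / UUU Phe — synonymous.
Codon 6: CAC His / CAU His — synonymous.
Codon 7: GUG Val / GUC Val — synonymous.
Codon 8: GCU Ala / GCC Ala — synonymous.
Codon 9: GAC Asp / GAU Asp — synonymous.
Codon 10: AGA Arg / CGU Arg — synonymous.
Nonsynonymous differences: 0 → same protein.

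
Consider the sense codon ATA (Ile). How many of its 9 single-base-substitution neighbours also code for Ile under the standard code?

2

Position 1: none → 0 synonymous.
Position 2: none → 0 synonymous.
Position 3: ATT, ATC → 2 synonymous.
Total: 0 + 0 + 2 = 2.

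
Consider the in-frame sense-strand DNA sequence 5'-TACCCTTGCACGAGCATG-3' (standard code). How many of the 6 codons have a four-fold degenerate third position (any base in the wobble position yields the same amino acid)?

2

Codon 1 TAC (Tyr): third position 2-fold.
Codon 2 CCT (Pro): third position 4-fold.
Codon 3 TGC (Cys): third position 2-fold.
Codon 4 ACG (Thr): third position 4-fold.
Codon 5 AGC (Ser): third position 2-fold.
Codon 6 ATG (Met): third position 1-fold.
Four-fold degenerate third positions: 2.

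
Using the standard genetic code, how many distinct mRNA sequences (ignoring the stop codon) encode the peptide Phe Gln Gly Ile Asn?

Phe: 2 codons.
Gln: 2 codons.
Gly: 4 codons.
Ile: 3 codons.
Asn: 2 codons.
2 × 2 × 4 × 3 × 2 = 96.

96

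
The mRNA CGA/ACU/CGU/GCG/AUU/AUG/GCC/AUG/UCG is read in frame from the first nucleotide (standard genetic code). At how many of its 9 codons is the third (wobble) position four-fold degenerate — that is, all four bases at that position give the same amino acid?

6

Codon 1 CGA (Arg): third position 4-fold.
Codon 2 ACU (Thr): third position 4-fold.
Codon 3 CGU (Arg): third position 4-fold.
Codon 4 GCG (Ala): third position 4-fold.
Codon 5 AUU (Ile): third position 3-fold.
Codon 6 AUG (Met): third position 1-fold.
Codon 7 GCC (Ala): third position 4-fold.
Codon 8 AUG (Met): third position 1-fold.
Codon 9 UCG (Ser): third position 4-fold.
Four-fold degenerate third positions: 6.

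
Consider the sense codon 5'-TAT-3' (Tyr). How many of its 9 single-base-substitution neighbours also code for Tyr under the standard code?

1

Position 1: none → 0 synonymous.
Position 2: none → 0 synonymous.
Position 3: TAC → 1 synonymous.
Total: 0 + 0 + 1 = 1.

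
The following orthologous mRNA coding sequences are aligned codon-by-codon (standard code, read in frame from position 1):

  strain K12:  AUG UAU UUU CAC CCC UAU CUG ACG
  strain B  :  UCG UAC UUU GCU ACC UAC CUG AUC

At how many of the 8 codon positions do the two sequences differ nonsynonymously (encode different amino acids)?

Codon 1: AUG Met / UCG Ser — nonsynonymous.
Codon 2: UAU Tyr / UAC Tyr — synonymous.
Codon 3: UUU Phe / UUU Phe — identical.
Codon 4: CAC His / GCU Ala — nonsynonymous.
Codon 5: CCC Pro / ACC Thr — nonsynonymous.
Codon 6: UAU Tyr / UAC Tyr — synonymous.
Codon 7: CUG Leu / CUG Leu — identical.
Codon 8: ACG Thr / AUC Ile — nonsynonymous.
Nonsynonymous differences: 4.

4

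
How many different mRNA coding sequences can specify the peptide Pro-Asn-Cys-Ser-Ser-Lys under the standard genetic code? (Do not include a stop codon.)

1152

Pro: 4 codons.
Asn: 2 codons.
Cys: 2 codons.
Ser: 6 codons.
Ser: 6 codons.
Lys: 2 codons.
4 × 2 × 2 × 6 × 6 × 2 = 1152.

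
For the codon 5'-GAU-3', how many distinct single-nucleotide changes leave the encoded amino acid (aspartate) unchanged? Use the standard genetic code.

Position 1: none → 0 synonymous.
Position 2: none → 0 synonymous.
Position 3: GAC → 1 synonymous.
Total: 0 + 0 + 1 = 1.

1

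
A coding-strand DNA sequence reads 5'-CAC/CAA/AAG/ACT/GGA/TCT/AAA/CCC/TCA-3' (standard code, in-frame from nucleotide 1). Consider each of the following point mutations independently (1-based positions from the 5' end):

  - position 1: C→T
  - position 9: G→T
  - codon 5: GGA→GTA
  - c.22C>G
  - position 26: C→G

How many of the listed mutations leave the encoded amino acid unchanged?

Codon 1: CAC (His) → TAC (Tyr) — missense.
Codon 3: AAG (Lys) → AAT (Asn) — missense.
Codon 5: GGA (Gly) → GTA (Val) — missense.
Codon 8: CCC (Pro) → GCC (Ala) — missense.
Codon 9: TCA (Ser) → TGA (Stop) — nonsense.
Synonymous: 0 of 5.

0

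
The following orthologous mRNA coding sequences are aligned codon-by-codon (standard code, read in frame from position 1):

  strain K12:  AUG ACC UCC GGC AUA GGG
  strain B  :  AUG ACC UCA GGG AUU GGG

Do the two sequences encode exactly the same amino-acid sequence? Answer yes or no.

Codon 1: AUG Met / AUG Met — identical.
Codon 2: ACC Thr / ACC Thr — identical.
Codon 3: UCC Ser / UCA Ser — synonymous.
Codon 4: GGC Gly / GGG Gly — synonymous.
Codon 5: AUA Ile / AUU Ile — synonymous.
Codon 6: GGG Gly / GGG Gly — identical.
Nonsynonymous differences: 0 → same protein.

yes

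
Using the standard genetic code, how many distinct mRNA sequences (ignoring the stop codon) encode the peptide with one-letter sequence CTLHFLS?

6912

Cys: 2 codons.
Thr: 4 codons.
Leu: 6 codons.
His: 2 codons.
Phe: 2 codons.
Leu: 6 codons.
Ser: 6 codons.
2 × 4 × 6 × 2 × 2 × 6 × 6 = 6912.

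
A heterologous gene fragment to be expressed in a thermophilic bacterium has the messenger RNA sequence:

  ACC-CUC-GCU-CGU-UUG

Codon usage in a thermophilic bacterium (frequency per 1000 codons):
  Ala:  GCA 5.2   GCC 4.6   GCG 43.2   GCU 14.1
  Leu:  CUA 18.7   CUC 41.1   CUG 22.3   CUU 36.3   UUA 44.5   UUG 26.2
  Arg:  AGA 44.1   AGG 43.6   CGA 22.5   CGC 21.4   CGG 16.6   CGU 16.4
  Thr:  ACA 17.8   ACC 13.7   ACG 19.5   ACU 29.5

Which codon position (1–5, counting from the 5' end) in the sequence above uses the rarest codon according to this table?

Codon 1 ACC (Thr): 13.7 per 1000.
Codon 2 CUC (Leu): 41.1 per 1000.
Codon 3 GCU (Ala): 14.1 per 1000.
Codon 4 CGU (Arg): 16.4 per 1000.
Codon 5 UUG (Leu): 26.2 per 1000.
Lowest frequency is 13.7 at codon 1.

1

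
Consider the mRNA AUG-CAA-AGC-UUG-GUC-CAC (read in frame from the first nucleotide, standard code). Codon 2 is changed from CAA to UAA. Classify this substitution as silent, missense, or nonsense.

nonsense

Position 4 falls in codon 2: CAA → Gln.
After the substitution the codon is UAA → Stop.
The new codon is a stop codon, so this is a nonsense mutation.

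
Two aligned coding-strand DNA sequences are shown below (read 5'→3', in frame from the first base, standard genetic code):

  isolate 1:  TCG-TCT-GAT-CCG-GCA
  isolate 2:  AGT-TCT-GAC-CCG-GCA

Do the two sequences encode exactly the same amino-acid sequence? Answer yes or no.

Codon 1: TCG Ser / AGT Ser — synonymous.
Codon 2: TCT Ser / TCT Ser — identical.
Codon 3: GAT Asp / GAC Asp — synonymous.
Codon 4: CCG Pro / CCG Pro — identical.
Codon 5: GCA Ala / GCA Ala — identical.
Nonsynonymous differences: 0 → same protein.

yes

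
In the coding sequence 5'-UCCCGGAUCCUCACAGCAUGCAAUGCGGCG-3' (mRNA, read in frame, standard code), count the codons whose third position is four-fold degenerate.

Codon 1 UCC (Ser): third position 4-fold.
Codon 2 CGG (Arg): third position 4-fold.
Codon 3 AUC (Ile): third position 3-fold.
Codon 4 CUC (Leu): third position 4-fold.
Codon 5 ACA (Thr): third position 4-fold.
Codon 6 GCA (Ala): third position 4-fold.
Codon 7 UGC (Cys): third position 2-fold.
Codon 8 AAU (Asn): third position 2-fold.
Codon 9 GCG (Ala): third position 4-fold.
Codon 10 GCG (Ala): third position 4-fold.
Four-fold degenerate third positions: 7.

7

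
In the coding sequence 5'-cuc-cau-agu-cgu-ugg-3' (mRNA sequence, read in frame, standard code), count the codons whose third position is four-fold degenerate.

2

Codon 1 CUC (Leu): third position 4-fold.
Codon 2 CAU (His): third position 2-fold.
Codon 3 AGU (Ser): third position 2-fold.
Codon 4 CGU (Arg): third position 4-fold.
Codon 5 UGG (Trp): third position 1-fold.
Four-fold degenerate third positions: 2.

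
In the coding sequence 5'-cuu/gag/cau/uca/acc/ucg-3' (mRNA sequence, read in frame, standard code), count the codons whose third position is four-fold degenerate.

4

Codon 1 CUU (Leu): third position 4-fold.
Codon 2 GAG (Glu): third position 2-fold.
Codon 3 CAU (His): third position 2-fold.
Codon 4 UCA (Ser): third position 4-fold.
Codon 5 ACC (Thr): third position 4-fold.
Codon 6 UCG (Ser): third position 4-fold.
Four-fold degenerate third positions: 4.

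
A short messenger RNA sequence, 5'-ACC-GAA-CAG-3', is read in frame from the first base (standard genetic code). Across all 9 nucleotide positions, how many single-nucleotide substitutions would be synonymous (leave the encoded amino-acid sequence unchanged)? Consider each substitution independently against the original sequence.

Codon 1 (ACC, Thr): 3 synonymous substitutions.
Codon 2 (GAA, Glu): 1 synonymous substitution.
Codon 3 (CAG, Gln): 1 synonymous substitution.
Total: 3 + 1 + 1 = 5.

5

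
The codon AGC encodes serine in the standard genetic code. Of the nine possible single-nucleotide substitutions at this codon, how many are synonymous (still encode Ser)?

1

Position 1: none → 0 synonymous.
Position 2: none → 0 synonymous.
Position 3: AGU → 1 synonymous.
Total: 0 + 0 + 1 = 1.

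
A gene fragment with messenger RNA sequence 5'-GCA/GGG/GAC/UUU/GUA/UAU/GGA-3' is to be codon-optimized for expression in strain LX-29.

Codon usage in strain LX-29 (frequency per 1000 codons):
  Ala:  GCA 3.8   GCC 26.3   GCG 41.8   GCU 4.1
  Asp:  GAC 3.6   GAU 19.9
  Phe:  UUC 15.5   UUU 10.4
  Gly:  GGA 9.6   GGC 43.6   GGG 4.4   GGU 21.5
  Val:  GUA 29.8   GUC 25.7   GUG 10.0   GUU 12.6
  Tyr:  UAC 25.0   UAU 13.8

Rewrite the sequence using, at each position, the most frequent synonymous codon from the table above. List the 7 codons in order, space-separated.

GCG GGC GAU UUC GUA UAC GGC

Codon 1 (Ala): best is GCG at 41.8.
Codon 2 (Gly): best is GGC at 43.6.
Codon 3 (Asp): best is GAU at 19.9.
Codon 4 (Phe): best is UUC at 15.5.
Codon 5 (Val): best is GUA at 29.8.
Codon 6 (Tyr): best is UAC at 25.0.
Codon 7 (Gly): best is GGC at 43.6.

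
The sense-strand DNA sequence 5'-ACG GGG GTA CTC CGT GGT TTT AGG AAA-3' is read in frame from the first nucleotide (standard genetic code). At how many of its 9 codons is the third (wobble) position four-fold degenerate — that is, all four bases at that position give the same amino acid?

Codon 1 ACG (Thr): third position 4-fold.
Codon 2 GGG (Gly): third position 4-fold.
Codon 3 GTA (Val): third position 4-fold.
Codon 4 CTC (Leu): third position 4-fold.
Codon 5 CGT (Arg): third position 4-fold.
Codon 6 GGT (Gly): third position 4-fold.
Codon 7 TTT (Phe): third position 2-fold.
Codon 8 AGG (Arg): third position 2-fold.
Codon 9 AAA (Lys): third position 2-fold.
Four-fold degenerate third positions: 6.

6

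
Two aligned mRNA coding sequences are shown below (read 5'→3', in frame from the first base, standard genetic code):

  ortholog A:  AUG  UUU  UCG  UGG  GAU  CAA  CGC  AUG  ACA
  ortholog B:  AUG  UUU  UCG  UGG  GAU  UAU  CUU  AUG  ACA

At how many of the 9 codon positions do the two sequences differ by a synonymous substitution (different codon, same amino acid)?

0

Codon 1: AUG Met / AUG Met — identical.
Codon 2: UUU Phe / UUU Phe — identical.
Codon 3: UCG Ser / UCG Ser — identical.
Codon 4: UGG Trp / UGG Trp — identical.
Codon 5: GAU Asp / GAU Asp — identical.
Codon 6: CAA Gln / UAU Tyr — nonsynonymous.
Codon 7: CGC Arg / CUU Leu — nonsynonymous.
Codon 8: AUG Met / AUG Met — identical.
Codon 9: ACA Thr / ACA Thr — identical.
Synonymous differences: 0.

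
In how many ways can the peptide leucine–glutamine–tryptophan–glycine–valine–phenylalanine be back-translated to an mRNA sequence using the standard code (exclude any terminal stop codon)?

Leu: 6 codons.
Gln: 2 codons.
Trp: 1 codon.
Gly: 4 codons.
Val: 4 codons.
Phe: 2 codons.
6 × 2 × 1 × 4 × 4 × 2 = 384.

384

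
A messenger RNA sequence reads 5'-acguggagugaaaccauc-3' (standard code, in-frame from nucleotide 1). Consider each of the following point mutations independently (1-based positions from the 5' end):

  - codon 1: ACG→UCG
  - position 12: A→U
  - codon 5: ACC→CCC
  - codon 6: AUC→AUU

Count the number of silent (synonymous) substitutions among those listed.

Codon 1: ACG (Thr) → UCG (Ser) — missense.
Codon 4: GAA (Glu) → GAU (Asp) — missense.
Codon 5: ACC (Thr) → CCC (Pro) — missense.
Codon 6: AUC (Ile) → AUU (Ile) — synonymous.
Synonymous: 1 of 4.

1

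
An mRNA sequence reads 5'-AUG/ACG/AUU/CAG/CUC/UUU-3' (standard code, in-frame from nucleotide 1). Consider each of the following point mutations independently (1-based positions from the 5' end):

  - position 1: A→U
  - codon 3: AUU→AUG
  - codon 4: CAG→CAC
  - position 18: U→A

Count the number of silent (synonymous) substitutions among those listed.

0

Codon 1: AUG (Met) → UUG (Leu) — missense.
Codon 3: AUU (Ile) → AUG (Met) — missense.
Codon 4: CAG (Gln) → CAC (His) — missense.
Codon 6: UUU (Phe) → UUA (Leu) — missense.
Synonymous: 0 of 4.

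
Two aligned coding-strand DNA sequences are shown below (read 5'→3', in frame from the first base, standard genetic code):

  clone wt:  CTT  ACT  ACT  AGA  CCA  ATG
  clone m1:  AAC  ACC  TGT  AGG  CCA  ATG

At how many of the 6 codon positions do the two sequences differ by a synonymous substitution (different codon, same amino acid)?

Codon 1: CTT Leu / AAC Asn — nonsynonymous.
Codon 2: ACT Thr / ACC Thr — synonymous.
Codon 3: ACT Thr / TGT Cys — nonsynonymous.
Codon 4: AGA Arg / AGG Arg — synonymous.
Codon 5: CCA Pro / CCA Pro — identical.
Codon 6: ATG Met / ATG Met — identical.
Synonymous differences: 2.

2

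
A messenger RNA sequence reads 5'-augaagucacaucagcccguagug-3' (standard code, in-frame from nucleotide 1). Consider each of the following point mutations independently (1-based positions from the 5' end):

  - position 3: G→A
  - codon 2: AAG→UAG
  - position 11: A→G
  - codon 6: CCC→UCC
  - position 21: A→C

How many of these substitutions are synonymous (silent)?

Codon 1: AUG (Met) → AUA (Ile) — missense.
Codon 2: AAG (Lys) → UAG (Stop) — nonsense.
Codon 4: CAU (His) → CGU (Arg) — missense.
Codon 6: CCC (Pro) → UCC (Ser) — missense.
Codon 7: GUA (Val) → GUC (Val) — synonymous.
Synonymous: 1 of 5.

1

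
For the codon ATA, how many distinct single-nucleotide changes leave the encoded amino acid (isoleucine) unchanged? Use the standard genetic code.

2

Position 1: none → 0 synonymous.
Position 2: none → 0 synonymous.
Position 3: ATT, ATC → 2 synonymous.
Total: 0 + 0 + 2 = 2.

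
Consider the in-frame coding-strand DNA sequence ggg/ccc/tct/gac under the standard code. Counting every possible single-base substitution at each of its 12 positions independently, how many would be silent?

Codon 1 (GGG, Gly): 3 synonymous substitutions.
Codon 2 (CCC, Pro): 3 synonymous substitutions.
Codon 3 (TCT, Ser): 3 synonymous substitutions.
Codon 4 (GAC, Asp): 1 synonymous substitution.
Total: 3 + 3 + 3 + 1 = 10.

10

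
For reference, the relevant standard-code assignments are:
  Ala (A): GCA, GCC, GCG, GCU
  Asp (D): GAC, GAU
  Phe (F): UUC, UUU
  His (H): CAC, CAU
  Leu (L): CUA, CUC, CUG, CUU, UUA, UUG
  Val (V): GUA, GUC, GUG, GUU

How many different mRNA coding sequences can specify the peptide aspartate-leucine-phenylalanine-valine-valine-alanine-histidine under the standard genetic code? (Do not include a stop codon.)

3072

Asp: 2 codons.
Leu: 6 codons.
Phe: 2 codons.
Val: 4 codons.
Val: 4 codons.
Ala: 4 codons.
His: 2 codons.
2 × 6 × 2 × 4 × 4 × 4 × 2 = 3072.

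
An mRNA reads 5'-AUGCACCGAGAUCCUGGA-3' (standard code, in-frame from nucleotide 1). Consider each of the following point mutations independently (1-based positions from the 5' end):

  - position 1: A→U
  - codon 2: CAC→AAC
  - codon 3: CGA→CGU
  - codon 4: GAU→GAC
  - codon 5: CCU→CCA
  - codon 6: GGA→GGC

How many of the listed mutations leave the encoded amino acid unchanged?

4

Codon 1: AUG (Met) → UUG (Leu) — missense.
Codon 2: CAC (His) → AAC (Asn) — missense.
Codon 3: CGA (Arg) → CGU (Arg) — synonymous.
Codon 4: GAU (Asp) → GAC (Asp) — synonymous.
Codon 5: CCU (Pro) → CCA (Pro) — synonymous.
Codon 6: GGA (Gly) → GGC (Gly) — synonymous.
Synonymous: 4 of 6.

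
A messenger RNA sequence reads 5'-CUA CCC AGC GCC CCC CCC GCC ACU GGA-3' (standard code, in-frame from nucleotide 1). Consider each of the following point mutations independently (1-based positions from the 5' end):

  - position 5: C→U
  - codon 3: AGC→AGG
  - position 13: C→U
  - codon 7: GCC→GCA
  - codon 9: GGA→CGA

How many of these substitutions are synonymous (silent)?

Codon 2: CCC (Pro) → CUC (Leu) — missense.
Codon 3: AGC (Ser) → AGG (Arg) — missense.
Codon 5: CCC (Pro) → UCC (Ser) — missense.
Codon 7: GCC (Ala) → GCA (Ala) — synonymous.
Codon 9: GGA (Gly) → CGA (Arg) — missense.
Synonymous: 1 of 5.

1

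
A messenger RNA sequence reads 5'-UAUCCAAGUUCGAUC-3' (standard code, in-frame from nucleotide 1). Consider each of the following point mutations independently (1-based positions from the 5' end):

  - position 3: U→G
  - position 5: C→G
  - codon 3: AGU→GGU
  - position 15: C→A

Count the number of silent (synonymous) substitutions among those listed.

Codon 1: UAU (Tyr) → UAG (Stop) — nonsense.
Codon 2: CCA (Pro) → CGA (Arg) — missense.
Codon 3: AGU (Ser) → GGU (Gly) — missense.
Codon 5: AUC (Ile) → AUA (Ile) — synonymous.
Synonymous: 1 of 4.

1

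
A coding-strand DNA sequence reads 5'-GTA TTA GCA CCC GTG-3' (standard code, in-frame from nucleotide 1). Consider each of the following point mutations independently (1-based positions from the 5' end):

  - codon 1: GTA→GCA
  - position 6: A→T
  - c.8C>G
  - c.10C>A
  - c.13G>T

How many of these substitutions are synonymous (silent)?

0

Codon 1: GTA (Val) → GCA (Ala) — missense.
Codon 2: TTA (Leu) → TTT (Phe) — missense.
Codon 3: GCA (Ala) → GGA (Gly) — missense.
Codon 4: CCC (Pro) → ACC (Thr) — missense.
Codon 5: GTG (Val) → TTG (Leu) — missense.
Synonymous: 0 of 5.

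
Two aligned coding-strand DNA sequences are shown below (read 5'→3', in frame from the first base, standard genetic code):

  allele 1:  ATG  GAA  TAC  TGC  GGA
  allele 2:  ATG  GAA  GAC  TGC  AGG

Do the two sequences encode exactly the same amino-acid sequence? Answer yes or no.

Codon 1: ATG Met / ATG Met — identical.
Codon 2: GAA Glu / GAA Glu — identical.
Codon 3: TAC Tyr / GAC Asp — nonsynonymous.
Codon 4: TGC Cys / TGC Cys — identical.
Codon 5: GGA Gly / AGG Arg — nonsynonymous.
Nonsynonymous differences: 2 → different protein.

no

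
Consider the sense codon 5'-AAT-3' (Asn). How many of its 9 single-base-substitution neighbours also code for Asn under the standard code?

1

Position 1: none → 0 synonymous.
Position 2: none → 0 synonymous.
Position 3: AAC → 1 synonymous.
Total: 0 + 0 + 1 = 1.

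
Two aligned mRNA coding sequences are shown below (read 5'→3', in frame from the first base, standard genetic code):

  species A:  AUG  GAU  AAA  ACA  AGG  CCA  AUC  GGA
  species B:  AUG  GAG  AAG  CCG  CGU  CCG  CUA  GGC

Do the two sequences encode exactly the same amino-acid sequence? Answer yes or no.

Codon 1: AUG Met / AUG Met — identical.
Codon 2: GAU Asp / GAG Glu — nonsynonymous.
Codon 3: AAA Lys / AAG Lys — synonymous.
Codon 4: ACA Thr / CCG Pro — nonsynonymous.
Codon 5: AGG Arg / CGU Arg — synonymous.
Codon 6: CCA Pro / CCG Pro — synonymous.
Codon 7: AUC Ile / CUA Leu — nonsynonymous.
Codon 8: GGA Gly / GGC Gly — synonymous.
Nonsynonymous differences: 3 → different protein.

no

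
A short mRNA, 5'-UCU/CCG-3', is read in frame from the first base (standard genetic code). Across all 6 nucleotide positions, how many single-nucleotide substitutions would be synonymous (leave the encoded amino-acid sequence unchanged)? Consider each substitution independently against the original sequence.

Codon 1 (UCU, Ser): 3 synonymous substitutions.
Codon 2 (CCG, Pro): 3 synonymous substitutions.
Total: 3 + 3 = 6.

6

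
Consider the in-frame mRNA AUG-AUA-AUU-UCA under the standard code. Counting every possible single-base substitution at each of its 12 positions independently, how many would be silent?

Codon 1 (AUG, Met): 0 synonymous substitutions.
Codon 2 (AUA, Ile): 2 synonymous substitutions.
Codon 3 (AUU, Ile): 2 synonymous substitutions.
Codon 4 (UCA, Ser): 3 synonymous substitutions.
Total: 0 + 2 + 2 + 3 = 7.

7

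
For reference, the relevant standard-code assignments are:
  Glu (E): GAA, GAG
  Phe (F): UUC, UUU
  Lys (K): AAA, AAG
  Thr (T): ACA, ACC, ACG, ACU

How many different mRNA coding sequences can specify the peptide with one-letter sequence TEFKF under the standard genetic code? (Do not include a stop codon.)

64

Thr: 4 codons.
Glu: 2 codons.
Phe: 2 codons.
Lys: 2 codons.
Phe: 2 codons.
4 × 2 × 2 × 2 × 2 = 64.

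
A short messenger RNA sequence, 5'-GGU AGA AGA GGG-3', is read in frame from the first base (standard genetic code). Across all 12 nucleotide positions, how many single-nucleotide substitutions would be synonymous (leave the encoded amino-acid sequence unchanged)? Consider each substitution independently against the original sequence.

Codon 1 (GGU, Gly): 3 synonymous substitutions.
Codon 2 (AGA, Arg): 2 synonymous substitutions.
Codon 3 (AGA, Arg): 2 synonymous substitutions.
Codon 4 (GGG, Gly): 3 synonymous substitutions.
Total: 3 + 2 + 2 + 3 = 10.

10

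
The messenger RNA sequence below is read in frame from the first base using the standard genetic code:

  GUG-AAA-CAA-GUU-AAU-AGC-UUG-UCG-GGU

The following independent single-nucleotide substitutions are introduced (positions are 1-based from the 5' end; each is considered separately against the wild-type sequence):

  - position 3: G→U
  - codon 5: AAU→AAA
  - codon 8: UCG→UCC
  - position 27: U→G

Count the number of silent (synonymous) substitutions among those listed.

Codon 1: GUG (Val) → GUU (Val) — synonymous.
Codon 5: AAU (Asn) → AAA (Lys) — missense.
Codon 8: UCG (Ser) → UCC (Ser) — synonymous.
Codon 9: GGU (Gly) → GGG (Gly) — synonymous.
Synonymous: 3 of 4.

3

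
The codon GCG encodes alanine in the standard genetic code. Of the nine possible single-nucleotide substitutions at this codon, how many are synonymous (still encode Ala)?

3

Position 1: none → 0 synonymous.
Position 2: none → 0 synonymous.
Position 3: GCU, GCC, GCA → 3 synonymous.
Total: 0 + 0 + 3 = 3.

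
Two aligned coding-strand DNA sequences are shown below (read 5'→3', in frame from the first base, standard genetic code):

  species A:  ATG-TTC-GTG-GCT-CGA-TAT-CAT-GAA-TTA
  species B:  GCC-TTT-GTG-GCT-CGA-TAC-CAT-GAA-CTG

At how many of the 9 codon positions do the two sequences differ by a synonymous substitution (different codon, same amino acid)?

Codon 1: ATG Met / GCC Ala — nonsynonymous.
Codon 2: TTC Phe / TTT Phe — synonymous.
Codon 3: GTG Val / GTG Val — identical.
Codon 4: GCT Ala / GCT Ala — identical.
Codon 5: CGA Arg / CGA Arg — identical.
Codon 6: TAT Tyr / TAC Tyr — synonymous.
Codon 7: CAT His / CAT His — identical.
Codon 8: GAA Glu / GAA Glu — identical.
Codon 9: TTA Leu / CTG Leu — synonymous.
Synonymous differences: 3.

3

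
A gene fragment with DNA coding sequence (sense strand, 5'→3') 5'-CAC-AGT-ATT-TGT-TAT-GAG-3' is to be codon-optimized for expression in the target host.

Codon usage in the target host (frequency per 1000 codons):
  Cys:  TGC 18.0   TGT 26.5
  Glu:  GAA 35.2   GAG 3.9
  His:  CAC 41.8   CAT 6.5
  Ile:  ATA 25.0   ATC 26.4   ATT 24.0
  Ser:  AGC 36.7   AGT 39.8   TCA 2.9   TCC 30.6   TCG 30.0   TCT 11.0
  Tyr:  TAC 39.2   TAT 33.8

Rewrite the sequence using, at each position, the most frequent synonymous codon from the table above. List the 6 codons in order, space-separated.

CAC AGT ATC TGT TAC GAA

Codon 1 (His): best is CAC at 41.8.
Codon 2 (Ser): best is AGT at 39.8.
Codon 3 (Ile): best is ATC at 26.4.
Codon 4 (Cys): best is TGT at 26.5.
Codon 5 (Tyr): best is TAC at 39.2.
Codon 6 (Glu): best is GAA at 35.2.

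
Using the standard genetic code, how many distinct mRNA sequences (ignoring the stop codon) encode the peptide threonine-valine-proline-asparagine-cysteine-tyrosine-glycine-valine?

Thr: 4 codons.
Val: 4 codons.
Pro: 4 codons.
Asn: 2 codons.
Cys: 2 codons.
Tyr: 2 codons.
Gly: 4 codons.
Val: 4 codons.
4 × 4 × 4 × 2 × 2 × 2 × 4 × 4 = 8192.

8192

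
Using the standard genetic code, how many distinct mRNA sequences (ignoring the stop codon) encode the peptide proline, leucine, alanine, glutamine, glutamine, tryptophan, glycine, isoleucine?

4608

Pro: 4 codons.
Leu: 6 codons.
Ala: 4 codons.
Gln: 2 codons.
Gln: 2 codons.
Trp: 1 codon.
Gly: 4 codons.
Ile: 3 codons.
4 × 6 × 4 × 2 × 2 × 1 × 4 × 3 = 4608.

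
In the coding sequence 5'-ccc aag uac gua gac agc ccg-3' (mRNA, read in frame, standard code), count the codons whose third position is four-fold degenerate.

3

Codon 1 CCC (Pro): third position 4-fold.
Codon 2 AAG (Lys): third position 2-fold.
Codon 3 UAC (Tyr): third position 2-fold.
Codon 4 GUA (Val): third position 4-fold.
Codon 5 GAC (Asp): third position 2-fold.
Codon 6 AGC (Ser): third position 2-fold.
Codon 7 CCG (Pro): third position 4-fold.
Four-fold degenerate third positions: 3.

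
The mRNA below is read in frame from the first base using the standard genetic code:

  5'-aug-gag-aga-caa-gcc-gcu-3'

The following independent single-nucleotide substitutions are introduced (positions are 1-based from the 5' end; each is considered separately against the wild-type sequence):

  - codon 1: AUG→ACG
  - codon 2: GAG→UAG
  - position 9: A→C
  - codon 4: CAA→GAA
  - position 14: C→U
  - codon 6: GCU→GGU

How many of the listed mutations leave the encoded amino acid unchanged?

0

Codon 1: AUG (Met) → ACG (Thr) — missense.
Codon 2: GAG (Glu) → UAG (Stop) — nonsense.
Codon 3: AGA (Arg) → AGC (Ser) — missense.
Codon 4: CAA (Gln) → GAA (Glu) — missense.
Codon 5: GCC (Ala) → GUC (Val) — missense.
Codon 6: GCU (Ala) → GGU (Gly) — missense.
Synonymous: 0 of 6.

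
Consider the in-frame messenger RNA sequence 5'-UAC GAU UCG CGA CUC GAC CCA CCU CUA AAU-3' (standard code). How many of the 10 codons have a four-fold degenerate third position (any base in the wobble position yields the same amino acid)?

Codon 1 UAC (Tyr): third position 2-fold.
Codon 2 GAU (Asp): third position 2-fold.
Codon 3 UCG (Ser): third position 4-fold.
Codon 4 CGA (Arg): third position 4-fold.
Codon 5 CUC (Leu): third position 4-fold.
Codon 6 GAC (Asp): third position 2-fold.
Codon 7 CCA (Pro): third position 4-fold.
Codon 8 CCU (Pro): third position 4-fold.
Codon 9 CUA (Leu): third position 4-fold.
Codon 10 AAU (Asn): third position 2-fold.
Four-fold degenerate third positions: 6.

6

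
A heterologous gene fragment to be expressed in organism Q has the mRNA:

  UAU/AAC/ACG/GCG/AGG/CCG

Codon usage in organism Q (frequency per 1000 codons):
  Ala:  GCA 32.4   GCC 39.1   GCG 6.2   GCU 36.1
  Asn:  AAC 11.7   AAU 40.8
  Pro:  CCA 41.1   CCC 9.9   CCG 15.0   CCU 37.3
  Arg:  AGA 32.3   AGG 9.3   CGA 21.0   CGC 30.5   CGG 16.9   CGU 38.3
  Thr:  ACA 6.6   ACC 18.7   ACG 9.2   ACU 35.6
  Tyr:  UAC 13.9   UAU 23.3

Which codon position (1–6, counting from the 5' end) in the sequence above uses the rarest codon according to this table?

Codon 1 UAU (Tyr): 23.3 per 1000.
Codon 2 AAC (Asn): 11.7 per 1000.
Codon 3 ACG (Thr): 9.2 per 1000.
Codon 4 GCG (Ala): 6.2 per 1000.
Codon 5 AGG (Arg): 9.3 per 1000.
Codon 6 CCG (Pro): 15.0 per 1000.
Lowest frequency is 6.2 at codon 4.

4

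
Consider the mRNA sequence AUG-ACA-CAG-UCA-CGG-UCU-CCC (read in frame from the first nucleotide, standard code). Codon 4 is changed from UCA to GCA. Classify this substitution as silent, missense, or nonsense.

Position 10 falls in codon 4: UCA → Ser.
After the substitution the codon is GCA → Ala.
Ser ≠ Ala, so this is a missense mutation.

missense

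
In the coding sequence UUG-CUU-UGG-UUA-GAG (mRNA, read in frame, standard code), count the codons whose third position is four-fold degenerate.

1

Codon 1 UUG (Leu): third position 2-fold.
Codon 2 CUU (Leu): third position 4-fold.
Codon 3 UGG (Trp): third position 1-fold.
Codon 4 UUA (Leu): third position 2-fold.
Codon 5 GAG (Glu): third position 2-fold.
Four-fold degenerate third positions: 1.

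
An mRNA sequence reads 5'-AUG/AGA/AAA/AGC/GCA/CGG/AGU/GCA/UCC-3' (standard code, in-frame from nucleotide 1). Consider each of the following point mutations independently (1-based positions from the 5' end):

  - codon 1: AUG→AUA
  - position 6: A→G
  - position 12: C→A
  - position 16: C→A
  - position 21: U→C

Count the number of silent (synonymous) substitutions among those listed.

Codon 1: AUG (Met) → AUA (Ile) — missense.
Codon 2: AGA (Arg) → AGG (Arg) — synonymous.
Codon 4: AGC (Ser) → AGA (Arg) — missense.
Codon 6: CGG (Arg) → AGG (Arg) — synonymous.
Codon 7: AGU (Ser) → AGC (Ser) — synonymous.
Synonymous: 3 of 5.

3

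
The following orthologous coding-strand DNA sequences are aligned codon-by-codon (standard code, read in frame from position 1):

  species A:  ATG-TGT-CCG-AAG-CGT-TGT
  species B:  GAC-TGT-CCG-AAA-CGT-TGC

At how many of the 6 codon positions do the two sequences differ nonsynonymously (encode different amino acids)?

1

Codon 1: ATG Met / GAC Asp — nonsynonymous.
Codon 2: TGT Cys / TGT Cys — identical.
Codon 3: CCG Pro / CCG Pro — identical.
Codon 4: AAG Lys / AAA Lys — synonymous.
Codon 5: CGT Arg / CGT Arg — identical.
Codon 6: TGT Cys / TGC Cys — synonymous.
Nonsynonymous differences: 1.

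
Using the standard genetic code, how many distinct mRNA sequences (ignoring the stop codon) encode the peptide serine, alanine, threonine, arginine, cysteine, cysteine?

Ser: 6 codons.
Ala: 4 codons.
Thr: 4 codons.
Arg: 6 codons.
Cys: 2 codons.
Cys: 2 codons.
6 × 4 × 4 × 6 × 2 × 2 = 2304.

2304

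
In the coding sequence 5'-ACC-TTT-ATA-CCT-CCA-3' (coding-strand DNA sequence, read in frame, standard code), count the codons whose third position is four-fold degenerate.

Codon 1 ACC (Thr): third position 4-fold.
Codon 2 TTT (Phe): third position 2-fold.
Codon 3 ATA (Ile): third position 3-fold.
Codon 4 CCT (Pro): third position 4-fold.
Codon 5 CCA (Pro): third position 4-fold.
Four-fold degenerate third positions: 3.

3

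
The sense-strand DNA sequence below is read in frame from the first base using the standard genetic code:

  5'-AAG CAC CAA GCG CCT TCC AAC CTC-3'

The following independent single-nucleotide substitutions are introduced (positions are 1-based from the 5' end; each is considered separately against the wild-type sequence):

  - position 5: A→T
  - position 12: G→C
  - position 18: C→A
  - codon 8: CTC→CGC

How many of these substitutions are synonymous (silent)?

2

Codon 2: CAC (His) → CTC (Leu) — missense.
Codon 4: GCG (Ala) → GCC (Ala) — synonymous.
Codon 6: TCC (Ser) → TCA (Ser) — synonymous.
Codon 8: CTC (Leu) → CGC (Arg) — missense.
Synonymous: 2 of 4.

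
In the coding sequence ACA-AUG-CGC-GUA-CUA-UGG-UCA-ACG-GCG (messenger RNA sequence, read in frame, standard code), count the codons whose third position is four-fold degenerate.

Codon 1 ACA (Thr): third position 4-fold.
Codon 2 AUG (Met): third position 1-fold.
Codon 3 CGC (Arg): third position 4-fold.
Codon 4 GUA (Val): third position 4-fold.
Codon 5 CUA (Leu): third position 4-fold.
Codon 6 UGG (Trp): third position 1-fold.
Codon 7 UCA (Ser): third position 4-fold.
Codon 8 ACG (Thr): third position 4-fold.
Codon 9 GCG (Ala): third position 4-fold.
Four-fold degenerate third positions: 7.

7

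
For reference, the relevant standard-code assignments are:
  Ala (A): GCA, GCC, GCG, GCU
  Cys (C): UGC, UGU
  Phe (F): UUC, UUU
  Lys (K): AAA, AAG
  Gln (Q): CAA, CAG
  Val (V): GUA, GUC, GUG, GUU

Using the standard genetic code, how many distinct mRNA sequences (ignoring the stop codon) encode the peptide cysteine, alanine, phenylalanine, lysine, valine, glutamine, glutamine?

512

Cys: 2 codons.
Ala: 4 codons.
Phe: 2 codons.
Lys: 2 codons.
Val: 4 codons.
Gln: 2 codons.
Gln: 2 codons.
2 × 4 × 2 × 2 × 4 × 2 × 2 = 512.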